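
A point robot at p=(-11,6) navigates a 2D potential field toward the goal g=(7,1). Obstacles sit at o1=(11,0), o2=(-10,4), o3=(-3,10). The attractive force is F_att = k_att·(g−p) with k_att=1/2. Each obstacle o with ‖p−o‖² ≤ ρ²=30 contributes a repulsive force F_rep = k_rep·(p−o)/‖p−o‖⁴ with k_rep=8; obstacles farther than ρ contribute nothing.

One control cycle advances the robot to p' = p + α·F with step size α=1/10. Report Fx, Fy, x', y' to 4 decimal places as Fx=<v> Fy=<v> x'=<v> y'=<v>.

Fx=8.6800 Fy=-1.8600 x'=-10.1320 y'=5.8140

F_att = 1/2·(g−p) = 1/2·(18,-5) = (9.0000,-2.5000)
o1: d²=520 > ρ²=30 → inactive
o2: d²=5 ≤ ρ²=30; F_rep = 8·(-1,2)/5² = (-0.3200,0.6400)
o3: d²=80 > ρ²=30 → inactive
F = F_att + ΣF_rep = (8.6800,-1.8600)
p' = p + 1/10·F = (-10.1320,5.8140)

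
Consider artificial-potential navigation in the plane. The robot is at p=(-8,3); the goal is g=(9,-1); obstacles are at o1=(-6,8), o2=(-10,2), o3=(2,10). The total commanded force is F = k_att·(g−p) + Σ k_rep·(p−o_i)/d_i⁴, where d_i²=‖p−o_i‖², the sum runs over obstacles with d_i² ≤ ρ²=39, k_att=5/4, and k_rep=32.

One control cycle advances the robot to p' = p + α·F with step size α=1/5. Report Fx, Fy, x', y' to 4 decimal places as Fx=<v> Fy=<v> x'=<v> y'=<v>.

Fx=23.7339 Fy=-3.9102 x'=-3.2532 y'=2.2180

F_att = 5/4·(g−p) = 5/4·(17,-4) = (21.2500,-5.0000)
o1: d²=29 ≤ ρ²=39; F_rep = 32·(-2,-5)/29² = (-0.0761,-0.1902)
o2: d²=5 ≤ ρ²=39; F_rep = 32·(2,1)/5² = (2.5600,1.2800)
o3: d²=149 > ρ²=39 → inactive
F = F_att + ΣF_rep = (23.7339,-3.9102)
p' = p + 1/5·F = (-3.2532,2.2180)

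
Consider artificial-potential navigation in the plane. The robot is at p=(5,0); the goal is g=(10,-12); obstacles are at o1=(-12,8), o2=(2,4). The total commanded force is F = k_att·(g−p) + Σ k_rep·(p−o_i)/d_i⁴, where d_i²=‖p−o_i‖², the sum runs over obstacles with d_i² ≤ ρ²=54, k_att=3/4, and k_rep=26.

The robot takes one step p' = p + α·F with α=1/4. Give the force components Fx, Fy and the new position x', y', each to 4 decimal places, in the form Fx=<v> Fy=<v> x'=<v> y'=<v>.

F_att = 3/4·(g−p) = 3/4·(5,-12) = (3.7500,-9.0000)
o1: d²=353 > ρ²=54 → inactive
o2: d²=25 ≤ ρ²=54; F_rep = 26·(3,-4)/25² = (0.1248,-0.1664)
F = F_att + ΣF_rep = (3.8748,-9.1664)
p' = p + 1/4·F = (5.9687,-2.2916)

Fx=3.8748 Fy=-9.1664 x'=5.9687 y'=-2.2916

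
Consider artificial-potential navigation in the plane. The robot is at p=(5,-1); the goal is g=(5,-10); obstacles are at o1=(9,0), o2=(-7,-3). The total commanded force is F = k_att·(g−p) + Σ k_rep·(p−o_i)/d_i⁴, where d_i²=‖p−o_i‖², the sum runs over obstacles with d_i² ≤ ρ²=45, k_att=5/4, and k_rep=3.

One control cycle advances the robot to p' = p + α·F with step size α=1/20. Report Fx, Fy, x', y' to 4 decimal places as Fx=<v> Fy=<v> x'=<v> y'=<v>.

F_att = 5/4·(g−p) = 5/4·(0,-9) = (0.0000,-11.2500)
o1: d²=17 ≤ ρ²=45; F_rep = 3·(-4,-1)/17² = (-0.0415,-0.0104)
o2: d²=148 > ρ²=45 → inactive
F = F_att + ΣF_rep = (-0.0415,-11.2604)
p' = p + 1/20·F = (4.9979,-1.5630)

Fx=-0.0415 Fy=-11.2604 x'=4.9979 y'=-1.5630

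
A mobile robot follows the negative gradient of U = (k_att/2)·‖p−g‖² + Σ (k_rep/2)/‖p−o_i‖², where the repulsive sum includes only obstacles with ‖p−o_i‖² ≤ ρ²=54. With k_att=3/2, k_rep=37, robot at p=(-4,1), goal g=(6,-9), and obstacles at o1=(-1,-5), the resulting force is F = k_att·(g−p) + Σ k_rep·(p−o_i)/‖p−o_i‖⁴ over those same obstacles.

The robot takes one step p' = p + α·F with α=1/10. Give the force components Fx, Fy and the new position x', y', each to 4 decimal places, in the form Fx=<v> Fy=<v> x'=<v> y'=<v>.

F_att = 3/2·(g−p) = 3/2·(10,-10) = (15.0000,-15.0000)
o1: d²=45 ≤ ρ²=54; F_rep = 37·(-3,6)/45² = (-0.0548,0.1096)
F = F_att + ΣF_rep = (14.9452,-14.8904)
p' = p + 1/10·F = (-2.5055,-0.4890)

Fx=14.9452 Fy=-14.8904 x'=-2.5055 y'=-0.4890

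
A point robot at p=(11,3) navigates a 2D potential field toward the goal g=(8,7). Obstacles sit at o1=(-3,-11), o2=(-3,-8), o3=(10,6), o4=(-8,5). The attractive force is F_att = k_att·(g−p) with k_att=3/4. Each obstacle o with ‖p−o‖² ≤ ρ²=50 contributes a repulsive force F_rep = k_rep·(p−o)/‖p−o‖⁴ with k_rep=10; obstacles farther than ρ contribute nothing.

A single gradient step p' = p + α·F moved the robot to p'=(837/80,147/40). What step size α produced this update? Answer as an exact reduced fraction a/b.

F_att = 3/4·(g−p) = 3/4·(-3,4) = (-2.2500,3.0000)
o1: d²=392 > ρ²=50 → inactive
o2: d²=317 > ρ²=50 → inactive
o3: d²=10 ≤ ρ²=50; F_rep = 10·(1,-3)/10² = (0.1000,-0.3000)
o4: d²=365 > ρ²=50 → inactive
F = F_att + ΣF_rep = (-2.1500,2.7000)
Δp = p'−p = (-0.5375,0.6750); α = Δx/Fx = (-43/80) / (-43/20) = 1/4
check: Δy/Fy = (27/40) / (27/10) = 1/4 ✓

α = 1/4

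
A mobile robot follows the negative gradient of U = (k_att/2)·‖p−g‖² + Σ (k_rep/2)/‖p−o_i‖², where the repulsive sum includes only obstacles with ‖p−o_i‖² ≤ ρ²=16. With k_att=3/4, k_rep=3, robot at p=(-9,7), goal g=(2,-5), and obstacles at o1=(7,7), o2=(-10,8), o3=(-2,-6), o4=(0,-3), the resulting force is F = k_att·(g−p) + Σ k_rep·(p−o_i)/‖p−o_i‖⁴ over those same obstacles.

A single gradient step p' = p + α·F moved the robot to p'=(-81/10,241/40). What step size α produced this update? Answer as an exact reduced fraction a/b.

F_att = 3/4·(g−p) = 3/4·(11,-12) = (8.2500,-9.0000)
o1: d²=256 > ρ²=16 → inactive
o2: d²=2 ≤ ρ²=16; F_rep = 3·(1,-1)/2² = (0.7500,-0.7500)
o3: d²=218 > ρ²=16 → inactive
o4: d²=181 > ρ²=16 → inactive
F = F_att + ΣF_rep = (9.0000,-9.7500)
Δp = p'−p = (0.9000,-0.9750); α = Δx/Fx = (9/10) / (9) = 1/10
check: Δy/Fy = (-39/40) / (-39/4) = 1/10 ✓

α = 1/10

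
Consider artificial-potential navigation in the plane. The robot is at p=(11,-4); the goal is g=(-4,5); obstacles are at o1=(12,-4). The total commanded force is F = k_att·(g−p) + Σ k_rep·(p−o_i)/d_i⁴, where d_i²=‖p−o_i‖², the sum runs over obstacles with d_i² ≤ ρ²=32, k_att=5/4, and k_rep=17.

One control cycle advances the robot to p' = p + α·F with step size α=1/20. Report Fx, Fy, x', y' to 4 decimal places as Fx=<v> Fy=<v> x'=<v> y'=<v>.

F_att = 5/4·(g−p) = 5/4·(-15,9) = (-18.7500,11.2500)
o1: d²=1 ≤ ρ²=32; F_rep = 17·(-1,0)/1² = (-17.0000,0.0000)
F = F_att + ΣF_rep = (-35.7500,11.2500)
p' = p + 1/20·F = (9.2125,-3.4375)

Fx=-35.7500 Fy=11.2500 x'=9.2125 y'=-3.4375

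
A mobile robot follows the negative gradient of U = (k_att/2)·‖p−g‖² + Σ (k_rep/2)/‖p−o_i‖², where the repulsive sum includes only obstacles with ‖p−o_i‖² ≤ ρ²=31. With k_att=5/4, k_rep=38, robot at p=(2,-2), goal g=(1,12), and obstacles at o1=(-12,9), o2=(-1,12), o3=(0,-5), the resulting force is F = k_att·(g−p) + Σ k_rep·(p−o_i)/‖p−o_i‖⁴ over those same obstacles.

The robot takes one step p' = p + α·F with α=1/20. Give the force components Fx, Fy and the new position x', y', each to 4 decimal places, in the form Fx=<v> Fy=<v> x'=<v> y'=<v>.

F_att = 5/4·(g−p) = 5/4·(-1,14) = (-1.2500,17.5000)
o1: d²=317 > ρ²=31 → inactive
o2: d²=205 > ρ²=31 → inactive
o3: d²=13 ≤ ρ²=31; F_rep = 38·(2,3)/13² = (0.4497,0.6746)
F = F_att + ΣF_rep = (-0.8003,18.1746)
p' = p + 1/20·F = (1.9600,-1.0913)

Fx=-0.8003 Fy=18.1746 x'=1.9600 y'=-1.0913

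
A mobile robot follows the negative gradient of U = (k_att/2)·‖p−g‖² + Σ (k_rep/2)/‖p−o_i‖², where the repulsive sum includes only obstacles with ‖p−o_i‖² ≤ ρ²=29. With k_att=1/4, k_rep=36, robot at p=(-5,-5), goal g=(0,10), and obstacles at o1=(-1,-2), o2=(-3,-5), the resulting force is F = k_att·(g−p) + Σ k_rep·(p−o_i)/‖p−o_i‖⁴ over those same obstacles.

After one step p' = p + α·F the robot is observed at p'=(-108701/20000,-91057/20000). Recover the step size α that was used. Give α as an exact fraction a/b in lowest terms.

α = 1/8

F_att = 1/4·(g−p) = 1/4·(5,15) = (1.2500,3.7500)
o1: d²=25 ≤ ρ²=29; F_rep = 36·(-4,-3)/25² = (-0.2304,-0.1728)
o2: d²=4 ≤ ρ²=29; F_rep = 36·(-2,0)/4² = (-4.5000,0.0000)
F = F_att + ΣF_rep = (-3.4804,3.5772)
Δp = p'−p = (-0.4350,0.4471); α = Δx/Fx = (-8701/20000) / (-8701/2500) = 1/8
check: Δy/Fy = (8943/20000) / (8943/2500) = 1/8 ✓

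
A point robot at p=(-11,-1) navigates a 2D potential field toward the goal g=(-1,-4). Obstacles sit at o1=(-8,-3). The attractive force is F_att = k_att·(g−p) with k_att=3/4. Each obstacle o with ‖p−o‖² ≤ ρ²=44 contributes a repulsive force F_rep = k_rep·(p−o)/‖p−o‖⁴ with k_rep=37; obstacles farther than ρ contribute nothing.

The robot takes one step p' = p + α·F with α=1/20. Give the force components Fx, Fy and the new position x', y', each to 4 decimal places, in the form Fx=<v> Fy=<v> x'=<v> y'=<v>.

F_att = 3/4·(g−p) = 3/4·(10,-3) = (7.5000,-2.2500)
o1: d²=13 ≤ ρ²=44; F_rep = 37·(-3,2)/13² = (-0.6568,0.4379)
F = F_att + ΣF_rep = (6.8432,-1.8121)
p' = p + 1/20·F = (-10.6578,-1.0906)

Fx=6.8432 Fy=-1.8121 x'=-10.6578 y'=-1.0906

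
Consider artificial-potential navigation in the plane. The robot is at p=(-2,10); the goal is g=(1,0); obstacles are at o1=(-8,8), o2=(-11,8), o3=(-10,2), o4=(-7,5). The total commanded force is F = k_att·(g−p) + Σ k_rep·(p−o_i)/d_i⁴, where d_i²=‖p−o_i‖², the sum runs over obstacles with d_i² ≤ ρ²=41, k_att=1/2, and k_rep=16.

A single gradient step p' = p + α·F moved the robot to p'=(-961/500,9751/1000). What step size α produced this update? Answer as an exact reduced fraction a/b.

F_att = 1/2·(g−p) = 1/2·(3,-10) = (1.5000,-5.0000)
o1: d²=40 ≤ ρ²=41; F_rep = 16·(6,2)/40² = (0.0600,0.0200)
o2: d²=85 > ρ²=41 → inactive
o3: d²=128 > ρ²=41 → inactive
o4: d²=50 > ρ²=41 → inactive
F = F_att + ΣF_rep = (1.5600,-4.9800)
Δp = p'−p = (0.0780,-0.2490); α = Δx/Fx = (39/500) / (39/25) = 1/20
check: Δy/Fy = (-249/1000) / (-249/50) = 1/20 ✓

α = 1/20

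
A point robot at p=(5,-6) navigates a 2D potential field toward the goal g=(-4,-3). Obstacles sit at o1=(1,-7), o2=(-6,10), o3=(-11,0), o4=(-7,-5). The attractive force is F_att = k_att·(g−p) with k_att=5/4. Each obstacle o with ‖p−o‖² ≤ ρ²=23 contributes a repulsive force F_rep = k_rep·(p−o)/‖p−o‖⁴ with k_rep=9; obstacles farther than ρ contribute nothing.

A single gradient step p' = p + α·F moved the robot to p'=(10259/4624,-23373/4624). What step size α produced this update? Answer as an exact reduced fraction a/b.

α = 1/4

F_att = 5/4·(g−p) = 5/4·(-9,3) = (-11.2500,3.7500)
o1: d²=17 ≤ ρ²=23; F_rep = 9·(4,1)/17² = (0.1246,0.0311)
o2: d²=377 > ρ²=23 → inactive
o3: d²=292 > ρ²=23 → inactive
o4: d²=145 > ρ²=23 → inactive
F = F_att + ΣF_rep = (-11.1254,3.7811)
Δp = p'−p = (-2.7814,0.9453); α = Δx/Fx = (-12861/4624) / (-12861/1156) = 1/4
check: Δy/Fy = (4371/4624) / (4371/1156) = 1/4 ✓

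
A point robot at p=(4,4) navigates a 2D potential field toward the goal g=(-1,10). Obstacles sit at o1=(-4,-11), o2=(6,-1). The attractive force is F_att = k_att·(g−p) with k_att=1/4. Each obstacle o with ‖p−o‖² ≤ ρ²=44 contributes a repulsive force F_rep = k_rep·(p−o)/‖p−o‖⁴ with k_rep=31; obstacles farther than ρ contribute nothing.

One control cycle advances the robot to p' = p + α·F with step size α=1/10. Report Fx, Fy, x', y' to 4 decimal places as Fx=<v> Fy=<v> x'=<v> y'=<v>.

Fx=-1.3237 Fy=1.6843 x'=3.8676 y'=4.1684

F_att = 1/4·(g−p) = 1/4·(-5,6) = (-1.2500,1.5000)
o1: d²=289 > ρ²=44 → inactive
o2: d²=29 ≤ ρ²=44; F_rep = 31·(-2,5)/29² = (-0.0737,0.1843)
F = F_att + ΣF_rep = (-1.3237,1.6843)
p' = p + 1/10·F = (3.8676,4.1684)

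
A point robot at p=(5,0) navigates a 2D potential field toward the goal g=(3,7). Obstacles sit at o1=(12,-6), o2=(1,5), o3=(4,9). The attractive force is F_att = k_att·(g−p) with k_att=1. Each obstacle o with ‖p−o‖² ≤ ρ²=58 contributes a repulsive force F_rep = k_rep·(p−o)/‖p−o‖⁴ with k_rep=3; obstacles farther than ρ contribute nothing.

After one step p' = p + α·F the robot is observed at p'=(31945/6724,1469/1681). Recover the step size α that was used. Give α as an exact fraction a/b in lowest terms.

α = 1/8

F_att = 1·(g−p) = 1·(-2,7) = (-2.0000,7.0000)
o1: d²=85 > ρ²=58 → inactive
o2: d²=41 ≤ ρ²=58; F_rep = 3·(4,-5)/41² = (0.0071,-0.0089)
o3: d²=82 > ρ²=58 → inactive
F = F_att + ΣF_rep = (-1.9929,6.9911)
Δp = p'−p = (-0.2491,0.8739); α = Δx/Fx = (-1675/6724) / (-3350/1681) = 1/8
check: Δy/Fy = (1469/1681) / (11752/1681) = 1/8 ✓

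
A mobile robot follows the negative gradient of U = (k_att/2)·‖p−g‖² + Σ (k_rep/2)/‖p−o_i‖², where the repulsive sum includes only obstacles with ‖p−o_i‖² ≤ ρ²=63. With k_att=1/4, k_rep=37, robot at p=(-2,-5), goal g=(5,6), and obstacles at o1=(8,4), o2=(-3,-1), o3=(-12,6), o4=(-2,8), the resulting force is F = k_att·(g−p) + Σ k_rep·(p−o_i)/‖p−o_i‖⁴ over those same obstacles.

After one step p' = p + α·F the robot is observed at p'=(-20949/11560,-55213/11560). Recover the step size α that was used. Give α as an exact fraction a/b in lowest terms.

α = 1/10

F_att = 1/4·(g−p) = 1/4·(7,11) = (1.7500,2.7500)
o1: d²=181 > ρ²=63 → inactive
o2: d²=17 ≤ ρ²=63; F_rep = 37·(1,-4)/17² = (0.1280,-0.5121)
o3: d²=221 > ρ²=63 → inactive
o4: d²=169 > ρ²=63 → inactive
F = F_att + ΣF_rep = (1.8780,2.2379)
Δp = p'−p = (0.1878,0.2238); α = Δx/Fx = (2171/11560) / (2171/1156) = 1/10
check: Δy/Fy = (2587/11560) / (2587/1156) = 1/10 ✓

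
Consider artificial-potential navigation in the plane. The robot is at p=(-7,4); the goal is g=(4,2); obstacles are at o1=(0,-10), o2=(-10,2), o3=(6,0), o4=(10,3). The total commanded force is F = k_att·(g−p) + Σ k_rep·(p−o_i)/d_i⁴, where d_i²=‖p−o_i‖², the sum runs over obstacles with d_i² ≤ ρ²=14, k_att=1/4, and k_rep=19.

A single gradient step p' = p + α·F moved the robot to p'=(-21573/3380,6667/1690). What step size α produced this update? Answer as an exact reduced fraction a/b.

α = 1/5

F_att = 1/4·(g−p) = 1/4·(11,-2) = (2.7500,-0.5000)
o1: d²=245 > ρ²=14 → inactive
o2: d²=13 ≤ ρ²=14; F_rep = 19·(3,2)/13² = (0.3373,0.2249)
o3: d²=185 > ρ²=14 → inactive
o4: d²=290 > ρ²=14 → inactive
F = F_att + ΣF_rep = (3.0873,-0.2751)
Δp = p'−p = (0.6175,-0.0550); α = Δx/Fx = (2087/3380) / (2087/676) = 1/5
check: Δy/Fy = (-93/1690) / (-93/338) = 1/5 ✓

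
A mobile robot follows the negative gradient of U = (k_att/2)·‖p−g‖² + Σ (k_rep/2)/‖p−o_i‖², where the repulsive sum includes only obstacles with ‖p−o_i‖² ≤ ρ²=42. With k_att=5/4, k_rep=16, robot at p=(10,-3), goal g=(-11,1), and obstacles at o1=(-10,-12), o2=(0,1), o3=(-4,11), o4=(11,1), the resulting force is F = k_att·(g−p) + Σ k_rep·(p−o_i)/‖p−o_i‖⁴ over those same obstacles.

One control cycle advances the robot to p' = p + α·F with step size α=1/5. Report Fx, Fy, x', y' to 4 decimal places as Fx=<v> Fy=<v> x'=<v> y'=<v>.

F_att = 5/4·(g−p) = 5/4·(-21,4) = (-26.2500,5.0000)
o1: d²=481 > ρ²=42 → inactive
o2: d²=116 > ρ²=42 → inactive
o3: d²=392 > ρ²=42 → inactive
o4: d²=17 ≤ ρ²=42; F_rep = 16·(-1,-4)/17² = (-0.0554,-0.2215)
F = F_att + ΣF_rep = (-26.3054,4.7785)
p' = p + 1/5·F = (4.7389,-2.0443)

Fx=-26.3054 Fy=4.7785 x'=4.7389 y'=-2.0443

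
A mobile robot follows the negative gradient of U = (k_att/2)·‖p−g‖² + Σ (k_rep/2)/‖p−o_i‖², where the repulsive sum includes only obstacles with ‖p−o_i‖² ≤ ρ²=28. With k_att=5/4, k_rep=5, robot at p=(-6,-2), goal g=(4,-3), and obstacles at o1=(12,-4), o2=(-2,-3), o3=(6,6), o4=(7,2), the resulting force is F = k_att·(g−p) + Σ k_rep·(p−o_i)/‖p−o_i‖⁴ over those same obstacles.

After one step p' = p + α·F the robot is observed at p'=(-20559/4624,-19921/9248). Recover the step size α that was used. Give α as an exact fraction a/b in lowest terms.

α = 1/8

F_att = 5/4·(g−p) = 5/4·(10,-1) = (12.5000,-1.2500)
o1: d²=328 > ρ²=28 → inactive
o2: d²=17 ≤ ρ²=28; F_rep = 5·(-4,1)/17² = (-0.0692,0.0173)
o3: d²=208 > ρ²=28 → inactive
o4: d²=185 > ρ²=28 → inactive
F = F_att + ΣF_rep = (12.4308,-1.2327)
Δp = p'−p = (1.5538,-0.1541); α = Δx/Fx = (7185/4624) / (7185/578) = 1/8
check: Δy/Fy = (-1425/9248) / (-1425/1156) = 1/8 ✓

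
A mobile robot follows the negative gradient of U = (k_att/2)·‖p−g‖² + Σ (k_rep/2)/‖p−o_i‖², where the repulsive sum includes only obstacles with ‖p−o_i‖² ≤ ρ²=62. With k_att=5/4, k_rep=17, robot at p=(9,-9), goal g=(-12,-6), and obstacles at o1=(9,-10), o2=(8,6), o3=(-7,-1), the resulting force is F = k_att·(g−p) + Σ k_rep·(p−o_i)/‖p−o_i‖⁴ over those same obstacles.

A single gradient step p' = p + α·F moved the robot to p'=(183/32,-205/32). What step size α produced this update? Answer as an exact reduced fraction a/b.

α = 1/8

F_att = 5/4·(g−p) = 5/4·(-21,3) = (-26.2500,3.7500)
o1: d²=1 ≤ ρ²=62; F_rep = 17·(0,1)/1² = (0.0000,17.0000)
o2: d²=226 > ρ²=62 → inactive
o3: d²=320 > ρ²=62 → inactive
F = F_att + ΣF_rep = (-26.2500,20.7500)
Δp = p'−p = (-3.2812,2.5938); α = Δx/Fx = (-105/32) / (-105/4) = 1/8
check: Δy/Fy = (83/32) / (83/4) = 1/8 ✓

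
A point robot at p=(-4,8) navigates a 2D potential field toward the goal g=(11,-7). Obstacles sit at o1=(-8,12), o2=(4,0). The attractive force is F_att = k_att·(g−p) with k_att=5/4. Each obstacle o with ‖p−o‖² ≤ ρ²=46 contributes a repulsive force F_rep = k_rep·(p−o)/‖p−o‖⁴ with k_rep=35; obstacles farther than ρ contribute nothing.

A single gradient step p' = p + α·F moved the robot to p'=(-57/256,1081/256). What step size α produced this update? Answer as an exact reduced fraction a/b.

F_att = 5/4·(g−p) = 5/4·(15,-15) = (18.7500,-18.7500)
o1: d²=32 ≤ ρ²=46; F_rep = 35·(4,-4)/32² = (0.1367,-0.1367)
o2: d²=128 > ρ²=46 → inactive
F = F_att + ΣF_rep = (18.8867,-18.8867)
Δp = p'−p = (3.7773,-3.7773); α = Δx/Fx = (967/256) / (4835/256) = 1/5
check: Δy/Fy = (-967/256) / (-4835/256) = 1/5 ✓

α = 1/5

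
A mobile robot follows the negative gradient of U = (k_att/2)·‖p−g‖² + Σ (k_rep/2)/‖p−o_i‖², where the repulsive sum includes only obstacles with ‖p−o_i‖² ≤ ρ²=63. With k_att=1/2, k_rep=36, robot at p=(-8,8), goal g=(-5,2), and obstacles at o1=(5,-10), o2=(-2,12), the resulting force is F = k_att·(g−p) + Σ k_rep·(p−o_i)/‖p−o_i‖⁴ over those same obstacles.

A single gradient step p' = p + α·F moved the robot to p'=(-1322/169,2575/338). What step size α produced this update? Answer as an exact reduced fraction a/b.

α = 1/8

F_att = 1/2·(g−p) = 1/2·(3,-6) = (1.5000,-3.0000)
o1: d²=493 > ρ²=63 → inactive
o2: d²=52 ≤ ρ²=63; F_rep = 36·(-6,-4)/52² = (-0.0799,-0.0533)
F = F_att + ΣF_rep = (1.4201,-3.0533)
Δp = p'−p = (0.1775,-0.3817); α = Δx/Fx = (30/169) / (240/169) = 1/8
check: Δy/Fy = (-129/338) / (-516/169) = 1/8 ✓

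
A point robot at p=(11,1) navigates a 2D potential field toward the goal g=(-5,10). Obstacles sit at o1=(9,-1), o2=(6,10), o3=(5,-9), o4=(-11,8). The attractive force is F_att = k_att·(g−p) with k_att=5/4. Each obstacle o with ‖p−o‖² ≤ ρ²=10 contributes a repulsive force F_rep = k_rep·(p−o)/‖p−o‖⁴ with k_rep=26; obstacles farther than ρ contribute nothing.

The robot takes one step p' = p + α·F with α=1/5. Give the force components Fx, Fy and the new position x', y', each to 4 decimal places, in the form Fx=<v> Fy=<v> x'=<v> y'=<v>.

F_att = 5/4·(g−p) = 5/4·(-16,9) = (-20.0000,11.2500)
o1: d²=8 ≤ ρ²=10; F_rep = 26·(2,2)/8² = (0.8125,0.8125)
o2: d²=106 > ρ²=10 → inactive
o3: d²=136 > ρ²=10 → inactive
o4: d²=533 > ρ²=10 → inactive
F = F_att + ΣF_rep = (-19.1875,12.0625)
p' = p + 1/5·F = (7.1625,3.4125)

Fx=-19.1875 Fy=12.0625 x'=7.1625 y'=3.4125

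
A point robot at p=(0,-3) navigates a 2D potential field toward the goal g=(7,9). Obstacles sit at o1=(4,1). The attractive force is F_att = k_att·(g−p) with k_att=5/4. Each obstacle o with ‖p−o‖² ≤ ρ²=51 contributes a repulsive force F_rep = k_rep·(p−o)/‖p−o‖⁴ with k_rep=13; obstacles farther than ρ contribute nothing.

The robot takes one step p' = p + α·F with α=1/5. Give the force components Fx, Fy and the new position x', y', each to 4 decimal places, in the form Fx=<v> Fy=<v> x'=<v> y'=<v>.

Fx=8.6992 Fy=14.9492 x'=1.7398 y'=-0.0102

F_att = 5/4·(g−p) = 5/4·(7,12) = (8.7500,15.0000)
o1: d²=32 ≤ ρ²=51; F_rep = 13·(-4,-4)/32² = (-0.0508,-0.0508)
F = F_att + ΣF_rep = (8.6992,14.9492)
p' = p + 1/5·F = (1.7398,-0.0102)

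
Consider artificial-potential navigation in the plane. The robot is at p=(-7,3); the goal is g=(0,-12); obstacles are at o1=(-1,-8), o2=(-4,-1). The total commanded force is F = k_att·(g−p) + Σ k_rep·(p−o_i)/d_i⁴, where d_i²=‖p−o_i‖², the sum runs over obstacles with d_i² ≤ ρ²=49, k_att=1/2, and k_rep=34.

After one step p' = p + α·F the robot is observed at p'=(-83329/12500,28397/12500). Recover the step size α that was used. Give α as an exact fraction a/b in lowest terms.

F_att = 1/2·(g−p) = 1/2·(7,-15) = (3.5000,-7.5000)
o1: d²=157 > ρ²=49 → inactive
o2: d²=25 ≤ ρ²=49; F_rep = 34·(-3,4)/25² = (-0.1632,0.2176)
F = F_att + ΣF_rep = (3.3368,-7.2824)
Δp = p'−p = (0.3337,-0.7282); α = Δx/Fx = (4171/12500) / (4171/1250) = 1/10
check: Δy/Fy = (-9103/12500) / (-9103/1250) = 1/10 ✓

α = 1/10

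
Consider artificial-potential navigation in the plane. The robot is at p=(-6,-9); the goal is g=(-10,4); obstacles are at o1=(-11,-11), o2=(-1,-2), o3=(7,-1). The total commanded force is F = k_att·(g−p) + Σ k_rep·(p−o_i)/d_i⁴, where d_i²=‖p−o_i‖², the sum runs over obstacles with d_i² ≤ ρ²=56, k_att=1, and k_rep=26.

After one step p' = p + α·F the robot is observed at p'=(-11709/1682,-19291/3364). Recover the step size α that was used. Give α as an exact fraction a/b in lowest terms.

F_att = 1·(g−p) = 1·(-4,13) = (-4.0000,13.0000)
o1: d²=29 ≤ ρ²=56; F_rep = 26·(5,2)/29² = (0.1546,0.0618)
o2: d²=74 > ρ²=56 → inactive
o3: d²=233 > ρ²=56 → inactive
F = F_att + ΣF_rep = (-3.8454,13.0618)
Δp = p'−p = (-0.9614,3.2655); α = Δx/Fx = (-1617/1682) / (-3234/841) = 1/4
check: Δy/Fy = (10985/3364) / (10985/841) = 1/4 ✓

α = 1/4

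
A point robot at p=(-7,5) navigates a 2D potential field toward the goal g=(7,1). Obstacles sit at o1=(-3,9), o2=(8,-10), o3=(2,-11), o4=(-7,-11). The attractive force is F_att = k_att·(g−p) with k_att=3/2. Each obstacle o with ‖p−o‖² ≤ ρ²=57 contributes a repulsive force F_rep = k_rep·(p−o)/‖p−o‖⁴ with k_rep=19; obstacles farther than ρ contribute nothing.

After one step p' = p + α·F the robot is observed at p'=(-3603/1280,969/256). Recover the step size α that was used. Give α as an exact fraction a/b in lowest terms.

α = 1/5

F_att = 3/2·(g−p) = 3/2·(14,-4) = (21.0000,-6.0000)
o1: d²=32 ≤ ρ²=57; F_rep = 19·(-4,-4)/32² = (-0.0742,-0.0742)
o2: d²=450 > ρ²=57 → inactive
o3: d²=337 > ρ²=57 → inactive
o4: d²=256 > ρ²=57 → inactive
F = F_att + ΣF_rep = (20.9258,-6.0742)
Δp = p'−p = (4.1852,-1.2148); α = Δx/Fx = (5357/1280) / (5357/256) = 1/5
check: Δy/Fy = (-311/256) / (-1555/256) = 1/5 ✓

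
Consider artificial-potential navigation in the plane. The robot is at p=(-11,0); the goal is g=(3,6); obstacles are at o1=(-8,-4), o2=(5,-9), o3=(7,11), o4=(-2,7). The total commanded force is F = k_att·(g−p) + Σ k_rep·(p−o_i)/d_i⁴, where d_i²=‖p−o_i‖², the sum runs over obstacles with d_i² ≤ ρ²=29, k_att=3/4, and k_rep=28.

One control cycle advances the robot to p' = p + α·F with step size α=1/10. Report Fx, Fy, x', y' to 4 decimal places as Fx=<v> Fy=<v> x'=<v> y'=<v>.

Fx=10.3656 Fy=4.6792 x'=-9.9634 y'=0.4679

F_att = 3/4·(g−p) = 3/4·(14,6) = (10.5000,4.5000)
o1: d²=25 ≤ ρ²=29; F_rep = 28·(-3,4)/25² = (-0.1344,0.1792)
o2: d²=337 > ρ²=29 → inactive
o3: d²=445 > ρ²=29 → inactive
o4: d²=130 > ρ²=29 → inactive
F = F_att + ΣF_rep = (10.3656,4.6792)
p' = p + 1/10·F = (-9.9634,0.4679)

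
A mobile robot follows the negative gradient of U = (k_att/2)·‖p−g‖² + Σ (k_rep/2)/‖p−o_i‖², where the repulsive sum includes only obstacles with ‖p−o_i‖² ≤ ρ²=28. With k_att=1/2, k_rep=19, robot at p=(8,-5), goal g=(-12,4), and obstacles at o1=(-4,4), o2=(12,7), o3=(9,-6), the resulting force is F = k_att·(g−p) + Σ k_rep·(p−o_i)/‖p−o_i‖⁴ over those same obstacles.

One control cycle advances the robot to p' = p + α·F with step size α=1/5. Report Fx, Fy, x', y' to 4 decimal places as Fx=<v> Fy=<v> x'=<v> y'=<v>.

F_att = 1/2·(g−p) = 1/2·(-20,9) = (-10.0000,4.5000)
o1: d²=225 > ρ²=28 → inactive
o2: d²=160 > ρ²=28 → inactive
o3: d²=2 ≤ ρ²=28; F_rep = 19·(-1,1)/2² = (-4.7500,4.7500)
F = F_att + ΣF_rep = (-14.7500,9.2500)
p' = p + 1/5·F = (5.0500,-3.1500)

Fx=-14.7500 Fy=9.2500 x'=5.0500 y'=-3.1500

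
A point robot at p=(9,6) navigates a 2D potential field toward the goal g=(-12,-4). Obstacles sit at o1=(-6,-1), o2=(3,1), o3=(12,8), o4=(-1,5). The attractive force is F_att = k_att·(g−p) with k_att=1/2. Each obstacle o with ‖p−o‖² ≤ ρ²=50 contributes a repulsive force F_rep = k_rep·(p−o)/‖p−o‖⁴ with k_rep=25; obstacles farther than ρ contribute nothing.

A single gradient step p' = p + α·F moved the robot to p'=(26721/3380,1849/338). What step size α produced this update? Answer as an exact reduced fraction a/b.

α = 1/10

F_att = 1/2·(g−p) = 1/2·(-21,-10) = (-10.5000,-5.0000)
o1: d²=274 > ρ²=50 → inactive
o2: d²=61 > ρ²=50 → inactive
o3: d²=13 ≤ ρ²=50; F_rep = 25·(-3,-2)/13² = (-0.4438,-0.2959)
o4: d²=101 > ρ²=50 → inactive
F = F_att + ΣF_rep = (-10.9438,-5.2959)
Δp = p'−p = (-1.0944,-0.5296); α = Δx/Fx = (-3699/3380) / (-3699/338) = 1/10
check: Δy/Fy = (-179/338) / (-895/169) = 1/10 ✓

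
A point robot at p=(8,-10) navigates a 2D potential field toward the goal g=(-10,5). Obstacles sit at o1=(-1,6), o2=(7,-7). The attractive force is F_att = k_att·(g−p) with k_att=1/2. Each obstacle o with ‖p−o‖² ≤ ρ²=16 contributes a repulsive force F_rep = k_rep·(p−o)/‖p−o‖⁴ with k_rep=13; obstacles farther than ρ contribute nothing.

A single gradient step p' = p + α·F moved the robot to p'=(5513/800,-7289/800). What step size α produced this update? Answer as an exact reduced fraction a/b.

α = 1/8

F_att = 1/2·(g−p) = 1/2·(-18,15) = (-9.0000,7.5000)
o1: d²=337 > ρ²=16 → inactive
o2: d²=10 ≤ ρ²=16; F_rep = 13·(1,-3)/10² = (0.1300,-0.3900)
F = F_att + ΣF_rep = (-8.8700,7.1100)
Δp = p'−p = (-1.1087,0.8888); α = Δx/Fx = (-887/800) / (-887/100) = 1/8
check: Δy/Fy = (711/800) / (711/100) = 1/8 ✓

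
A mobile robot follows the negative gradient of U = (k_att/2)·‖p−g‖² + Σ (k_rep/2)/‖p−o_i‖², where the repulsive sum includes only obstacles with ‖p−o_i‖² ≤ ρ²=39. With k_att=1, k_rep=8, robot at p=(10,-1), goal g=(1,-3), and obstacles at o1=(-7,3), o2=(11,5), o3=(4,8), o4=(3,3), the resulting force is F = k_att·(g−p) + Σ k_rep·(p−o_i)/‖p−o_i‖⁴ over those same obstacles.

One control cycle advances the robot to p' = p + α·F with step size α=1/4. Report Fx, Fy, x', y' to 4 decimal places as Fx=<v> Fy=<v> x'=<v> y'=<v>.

Fx=-9.0058 Fy=-2.0351 x'=7.7485 y'=-1.5088

F_att = 1·(g−p) = 1·(-9,-2) = (-9.0000,-2.0000)
o1: d²=305 > ρ²=39 → inactive
o2: d²=37 ≤ ρ²=39; F_rep = 8·(-1,-6)/37² = (-0.0058,-0.0351)
o3: d²=117 > ρ²=39 → inactive
o4: d²=65 > ρ²=39 → inactive
F = F_att + ΣF_rep = (-9.0058,-2.0351)
p' = p + 1/4·F = (7.7485,-1.5088)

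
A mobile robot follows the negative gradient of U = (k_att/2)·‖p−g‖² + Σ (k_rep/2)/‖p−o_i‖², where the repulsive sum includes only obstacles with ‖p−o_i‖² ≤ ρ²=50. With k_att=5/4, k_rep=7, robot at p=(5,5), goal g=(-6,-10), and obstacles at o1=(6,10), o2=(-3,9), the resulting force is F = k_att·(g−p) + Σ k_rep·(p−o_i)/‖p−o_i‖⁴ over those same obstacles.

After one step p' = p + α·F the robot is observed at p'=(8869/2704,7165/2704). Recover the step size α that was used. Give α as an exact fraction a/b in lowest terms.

F_att = 5/4·(g−p) = 5/4·(-11,-15) = (-13.7500,-18.7500)
o1: d²=26 ≤ ρ²=50; F_rep = 7·(-1,-5)/26² = (-0.0104,-0.0518)
o2: d²=80 > ρ²=50 → inactive
F = F_att + ΣF_rep = (-13.7604,-18.8018)
Δp = p'−p = (-1.7200,-2.3502); α = Δx/Fx = (-4651/2704) / (-4651/338) = 1/8
check: Δy/Fy = (-6355/2704) / (-6355/338) = 1/8 ✓

α = 1/8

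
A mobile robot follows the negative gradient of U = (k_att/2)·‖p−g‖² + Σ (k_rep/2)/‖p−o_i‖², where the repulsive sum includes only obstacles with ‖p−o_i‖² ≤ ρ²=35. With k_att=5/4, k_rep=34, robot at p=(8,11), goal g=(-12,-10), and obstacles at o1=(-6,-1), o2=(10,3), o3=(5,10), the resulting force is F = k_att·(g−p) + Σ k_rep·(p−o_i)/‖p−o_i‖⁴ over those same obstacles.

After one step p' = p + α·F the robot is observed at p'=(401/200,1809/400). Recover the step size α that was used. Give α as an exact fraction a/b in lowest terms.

α = 1/4

F_att = 5/4·(g−p) = 5/4·(-20,-21) = (-25.0000,-26.2500)
o1: d²=340 > ρ²=35 → inactive
o2: d²=68 > ρ²=35 → inactive
o3: d²=10 ≤ ρ²=35; F_rep = 34·(3,1)/10² = (1.0200,0.3400)
F = F_att + ΣF_rep = (-23.9800,-25.9100)
Δp = p'−p = (-5.9950,-6.4775); α = Δx/Fx = (-1199/200) / (-1199/50) = 1/4
check: Δy/Fy = (-2591/400) / (-2591/100) = 1/4 ✓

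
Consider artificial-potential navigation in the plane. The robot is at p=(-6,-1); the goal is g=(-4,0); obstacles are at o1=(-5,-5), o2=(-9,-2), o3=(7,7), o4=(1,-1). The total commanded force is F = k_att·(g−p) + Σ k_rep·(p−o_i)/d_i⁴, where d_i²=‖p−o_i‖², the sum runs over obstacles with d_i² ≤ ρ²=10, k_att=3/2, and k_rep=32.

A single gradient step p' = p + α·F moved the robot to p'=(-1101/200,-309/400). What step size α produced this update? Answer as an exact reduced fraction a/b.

α = 1/8

F_att = 3/2·(g−p) = 3/2·(2,1) = (3.0000,1.5000)
o1: d²=17 > ρ²=10 → inactive
o2: d²=10 ≤ ρ²=10; F_rep = 32·(3,1)/10² = (0.9600,0.3200)
o3: d²=233 > ρ²=10 → inactive
o4: d²=49 > ρ²=10 → inactive
F = F_att + ΣF_rep = (3.9600,1.8200)
Δp = p'−p = (0.4950,0.2275); α = Δx/Fx = (99/200) / (99/25) = 1/8
check: Δy/Fy = (91/400) / (91/50) = 1/8 ✓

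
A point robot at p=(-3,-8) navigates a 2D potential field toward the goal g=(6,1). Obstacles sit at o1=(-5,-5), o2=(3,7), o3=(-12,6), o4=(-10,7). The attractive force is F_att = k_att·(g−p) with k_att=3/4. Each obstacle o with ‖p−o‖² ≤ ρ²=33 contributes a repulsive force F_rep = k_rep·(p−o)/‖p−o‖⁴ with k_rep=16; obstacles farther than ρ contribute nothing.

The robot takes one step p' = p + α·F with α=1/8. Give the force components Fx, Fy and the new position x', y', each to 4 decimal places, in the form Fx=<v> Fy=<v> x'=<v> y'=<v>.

F_att = 3/4·(g−p) = 3/4·(9,9) = (6.7500,6.7500)
o1: d²=13 ≤ ρ²=33; F_rep = 16·(2,-3)/13² = (0.1893,-0.2840)
o2: d²=261 > ρ²=33 → inactive
o3: d²=277 > ρ²=33 → inactive
o4: d²=274 > ρ²=33 → inactive
F = F_att + ΣF_rep = (6.9393,6.4660)
p' = p + 1/8·F = (-2.1326,-7.1918)

Fx=6.9393 Fy=6.4660 x'=-2.1326 y'=-7.1918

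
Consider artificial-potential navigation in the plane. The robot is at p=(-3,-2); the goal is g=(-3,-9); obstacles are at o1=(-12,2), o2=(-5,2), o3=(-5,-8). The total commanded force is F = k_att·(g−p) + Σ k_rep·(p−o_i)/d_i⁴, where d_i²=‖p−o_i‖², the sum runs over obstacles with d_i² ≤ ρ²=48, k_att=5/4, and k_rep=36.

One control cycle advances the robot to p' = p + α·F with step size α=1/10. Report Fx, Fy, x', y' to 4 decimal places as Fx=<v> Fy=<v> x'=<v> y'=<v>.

F_att = 5/4·(g−p) = 5/4·(0,-7) = (0.0000,-8.7500)
o1: d²=97 > ρ²=48 → inactive
o2: d²=20 ≤ ρ²=48; F_rep = 36·(2,-4)/20² = (0.1800,-0.3600)
o3: d²=40 ≤ ρ²=48; F_rep = 36·(2,6)/40² = (0.0450,0.1350)
F = F_att + ΣF_rep = (0.2250,-8.9750)
p' = p + 1/10·F = (-2.9775,-2.8975)

Fx=0.2250 Fy=-8.9750 x'=-2.9775 y'=-2.8975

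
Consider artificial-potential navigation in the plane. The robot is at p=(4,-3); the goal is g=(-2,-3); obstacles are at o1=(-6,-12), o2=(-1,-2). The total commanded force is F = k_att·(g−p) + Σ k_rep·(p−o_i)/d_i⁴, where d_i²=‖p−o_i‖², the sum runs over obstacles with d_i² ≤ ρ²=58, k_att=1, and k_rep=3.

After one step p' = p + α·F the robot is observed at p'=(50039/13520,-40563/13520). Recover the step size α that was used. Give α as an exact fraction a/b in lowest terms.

α = 1/20

F_att = 1·(g−p) = 1·(-6,0) = (-6.0000,0.0000)
o1: d²=181 > ρ²=58 → inactive
o2: d²=26 ≤ ρ²=58; F_rep = 3·(5,-1)/26² = (0.0222,-0.0044)
F = F_att + ΣF_rep = (-5.9778,-0.0044)
Δp = p'−p = (-0.2989,-0.0002); α = Δx/Fx = (-4041/13520) / (-4041/676) = 1/20
check: Δy/Fy = (-3/13520) / (-3/676) = 1/20 ✓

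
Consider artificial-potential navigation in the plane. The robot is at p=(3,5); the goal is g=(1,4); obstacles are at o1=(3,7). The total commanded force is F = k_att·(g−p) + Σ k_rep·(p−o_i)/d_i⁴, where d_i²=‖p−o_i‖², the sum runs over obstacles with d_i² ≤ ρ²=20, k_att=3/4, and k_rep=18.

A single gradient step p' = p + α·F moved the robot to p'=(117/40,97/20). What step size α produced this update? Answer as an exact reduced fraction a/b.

α = 1/20

F_att = 3/4·(g−p) = 3/4·(-2,-1) = (-1.5000,-0.7500)
o1: d²=4 ≤ ρ²=20; F_rep = 18·(0,-2)/4² = (0.0000,-2.2500)
F = F_att + ΣF_rep = (-1.5000,-3.0000)
Δp = p'−p = (-0.0750,-0.1500); α = Δx/Fx = (-3/40) / (-3/2) = 1/20
check: Δy/Fy = (-3/20) / (-3) = 1/20 ✓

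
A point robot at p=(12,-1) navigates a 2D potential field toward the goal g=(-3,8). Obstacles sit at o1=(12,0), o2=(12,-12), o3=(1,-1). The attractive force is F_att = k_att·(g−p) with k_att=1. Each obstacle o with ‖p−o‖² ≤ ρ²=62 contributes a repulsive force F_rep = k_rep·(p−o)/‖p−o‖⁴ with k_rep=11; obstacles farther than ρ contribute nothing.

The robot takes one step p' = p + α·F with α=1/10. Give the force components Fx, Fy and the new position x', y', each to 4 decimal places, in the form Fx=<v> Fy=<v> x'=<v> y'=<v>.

Fx=-15.0000 Fy=-2.0000 x'=10.5000 y'=-1.2000

F_att = 1·(g−p) = 1·(-15,9) = (-15.0000,9.0000)
o1: d²=1 ≤ ρ²=62; F_rep = 11·(0,-1)/1² = (0.0000,-11.0000)
o2: d²=121 > ρ²=62 → inactive
o3: d²=121 > ρ²=62 → inactive
F = F_att + ΣF_rep = (-15.0000,-2.0000)
p' = p + 1/10·F = (10.5000,-1.2000)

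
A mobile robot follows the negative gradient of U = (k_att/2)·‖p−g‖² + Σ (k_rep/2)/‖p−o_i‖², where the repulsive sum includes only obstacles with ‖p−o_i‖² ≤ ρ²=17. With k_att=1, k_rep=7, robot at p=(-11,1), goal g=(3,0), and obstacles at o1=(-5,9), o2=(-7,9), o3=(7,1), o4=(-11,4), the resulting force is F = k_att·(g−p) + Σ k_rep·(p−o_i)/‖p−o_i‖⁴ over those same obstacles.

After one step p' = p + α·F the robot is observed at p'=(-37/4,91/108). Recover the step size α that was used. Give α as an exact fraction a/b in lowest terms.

α = 1/8

F_att = 1·(g−p) = 1·(14,-1) = (14.0000,-1.0000)
o1: d²=100 > ρ²=17 → inactive
o2: d²=80 > ρ²=17 → inactive
o3: d²=324 > ρ²=17 → inactive
o4: d²=9 ≤ ρ²=17; F_rep = 7·(0,-3)/9² = (0.0000,-0.2593)
F = F_att + ΣF_rep = (14.0000,-1.2593)
Δp = p'−p = (1.7500,-0.1574); α = Δx/Fx = (7/4) / (14) = 1/8
check: Δy/Fy = (-17/108) / (-34/27) = 1/8 ✓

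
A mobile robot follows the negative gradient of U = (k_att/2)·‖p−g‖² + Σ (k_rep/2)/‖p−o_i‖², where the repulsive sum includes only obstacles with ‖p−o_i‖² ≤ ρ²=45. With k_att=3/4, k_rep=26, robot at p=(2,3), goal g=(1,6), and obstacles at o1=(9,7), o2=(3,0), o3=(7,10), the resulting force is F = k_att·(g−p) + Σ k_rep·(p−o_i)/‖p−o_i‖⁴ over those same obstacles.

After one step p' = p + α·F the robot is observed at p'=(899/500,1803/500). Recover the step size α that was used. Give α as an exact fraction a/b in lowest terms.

F_att = 3/4·(g−p) = 3/4·(-1,3) = (-0.7500,2.2500)
o1: d²=65 > ρ²=45 → inactive
o2: d²=10 ≤ ρ²=45; F_rep = 26·(-1,3)/10² = (-0.2600,0.7800)
o3: d²=74 > ρ²=45 → inactive
F = F_att + ΣF_rep = (-1.0100,3.0300)
Δp = p'−p = (-0.2020,0.6060); α = Δx/Fx = (-101/500) / (-101/100) = 1/5
check: Δy/Fy = (303/500) / (303/100) = 1/5 ✓

α = 1/5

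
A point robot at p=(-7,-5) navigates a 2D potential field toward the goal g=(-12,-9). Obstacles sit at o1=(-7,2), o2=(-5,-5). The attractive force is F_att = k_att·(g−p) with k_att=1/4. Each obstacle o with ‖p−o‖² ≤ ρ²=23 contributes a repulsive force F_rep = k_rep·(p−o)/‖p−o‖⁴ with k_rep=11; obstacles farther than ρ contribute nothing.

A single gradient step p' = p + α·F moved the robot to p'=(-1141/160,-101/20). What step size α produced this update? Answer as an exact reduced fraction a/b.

α = 1/20

F_att = 1/4·(g−p) = 1/4·(-5,-4) = (-1.2500,-1.0000)
o1: d²=49 > ρ²=23 → inactive
o2: d²=4 ≤ ρ²=23; F_rep = 11·(-2,0)/4² = (-1.3750,0.0000)
F = F_att + ΣF_rep = (-2.6250,-1.0000)
Δp = p'−p = (-0.1313,-0.0500); α = Δx/Fx = (-21/160) / (-21/8) = 1/20
check: Δy/Fy = (-1/20) / (-1) = 1/20 ✓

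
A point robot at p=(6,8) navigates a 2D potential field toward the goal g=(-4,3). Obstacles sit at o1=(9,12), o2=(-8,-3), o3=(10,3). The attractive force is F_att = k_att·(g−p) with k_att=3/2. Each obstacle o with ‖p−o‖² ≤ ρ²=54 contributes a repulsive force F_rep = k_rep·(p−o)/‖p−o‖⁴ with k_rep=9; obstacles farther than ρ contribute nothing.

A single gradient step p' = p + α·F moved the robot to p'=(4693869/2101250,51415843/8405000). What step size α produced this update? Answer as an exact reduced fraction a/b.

α = 1/4

F_att = 3/2·(g−p) = 3/2·(-10,-5) = (-15.0000,-7.5000)
o1: d²=25 ≤ ρ²=54; F_rep = 9·(-3,-4)/25² = (-0.0432,-0.0576)
o2: d²=317 > ρ²=54 → inactive
o3: d²=41 ≤ ρ²=54; F_rep = 9·(-4,5)/41² = (-0.0214,0.0268)
F = F_att + ΣF_rep = (-15.0646,-7.5308)
Δp = p'−p = (-3.7662,-1.8827); α = Δx/Fx = (-7913631/2101250) / (-15827262/1050625) = 1/4
check: Δy/Fy = (-15824157/8405000) / (-15824157/2101250) = 1/4 ✓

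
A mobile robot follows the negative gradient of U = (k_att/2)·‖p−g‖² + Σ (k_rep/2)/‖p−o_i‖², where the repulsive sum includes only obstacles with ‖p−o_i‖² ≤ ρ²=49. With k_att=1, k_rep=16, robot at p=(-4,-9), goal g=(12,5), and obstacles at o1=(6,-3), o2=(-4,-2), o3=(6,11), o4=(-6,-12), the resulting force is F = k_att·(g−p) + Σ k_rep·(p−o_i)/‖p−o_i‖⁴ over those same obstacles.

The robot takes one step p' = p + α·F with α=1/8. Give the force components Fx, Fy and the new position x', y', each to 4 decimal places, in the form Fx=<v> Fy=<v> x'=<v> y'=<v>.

F_att = 1·(g−p) = 1·(16,14) = (16.0000,14.0000)
o1: d²=136 > ρ²=49 → inactive
o2: d²=49 ≤ ρ²=49; F_rep = 16·(0,-7)/49² = (0.0000,-0.0466)
o3: d²=500 > ρ²=49 → inactive
o4: d²=13 ≤ ρ²=49; F_rep = 16·(2,3)/13² = (0.1893,0.2840)
F = F_att + ΣF_rep = (16.1893,14.2374)
p' = p + 1/8·F = (-1.9763,-7.2203)

Fx=16.1893 Fy=14.2374 x'=-1.9763 y'=-7.2203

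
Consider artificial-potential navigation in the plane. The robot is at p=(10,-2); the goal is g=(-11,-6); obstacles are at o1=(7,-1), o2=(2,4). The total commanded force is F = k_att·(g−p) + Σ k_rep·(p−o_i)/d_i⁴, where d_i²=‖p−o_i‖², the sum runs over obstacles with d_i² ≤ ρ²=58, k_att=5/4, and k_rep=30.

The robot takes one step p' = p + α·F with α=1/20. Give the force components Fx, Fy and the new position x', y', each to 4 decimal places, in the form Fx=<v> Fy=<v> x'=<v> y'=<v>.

F_att = 5/4·(g−p) = 5/4·(-21,-4) = (-26.2500,-5.0000)
o1: d²=10 ≤ ρ²=58; F_rep = 30·(3,-1)/10² = (0.9000,-0.3000)
o2: d²=100 > ρ²=58 → inactive
F = F_att + ΣF_rep = (-25.3500,-5.3000)
p' = p + 1/20·F = (8.7325,-2.2650)

Fx=-25.3500 Fy=-5.3000 x'=8.7325 y'=-2.2650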